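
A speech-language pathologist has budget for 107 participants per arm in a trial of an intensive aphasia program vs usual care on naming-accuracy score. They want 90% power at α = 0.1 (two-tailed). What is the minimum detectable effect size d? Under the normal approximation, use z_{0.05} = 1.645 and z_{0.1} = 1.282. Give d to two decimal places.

For two independent groups of n = 107 each: d_min = (z_{α/2} + z_β)·√(2/n).
z-sum = 1.645 + 1.282 = 2.927.
d_min = 2.927 × √(2/107) = 2.927 × 0.1367 = 0.400.

d_min ≈ 0.40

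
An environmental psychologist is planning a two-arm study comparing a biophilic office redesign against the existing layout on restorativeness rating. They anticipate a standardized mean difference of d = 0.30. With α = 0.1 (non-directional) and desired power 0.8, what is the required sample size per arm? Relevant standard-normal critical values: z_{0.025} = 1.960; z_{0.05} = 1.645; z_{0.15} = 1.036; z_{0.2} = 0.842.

n = 138 per group

For two independent groups with equal n: n = 2·((z_{α/2} + z_β) / d)².
z_{α/2} + z_β = 1.645 + 0.842 = 2.487.
n = 2 × (2.487 / 0.30)² = 2 × 8.290² = 2 × 68.72 = 137.4.
Round up to the next whole participant.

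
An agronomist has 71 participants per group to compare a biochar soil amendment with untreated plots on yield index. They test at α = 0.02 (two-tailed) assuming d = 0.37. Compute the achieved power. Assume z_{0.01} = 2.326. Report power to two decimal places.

For two equal groups, power = Φ(d·√(n/2) − z_{α/2}).
d·√(n/2) = 0.37 × √(71/2) = 0.37 × 5.958 = 2.205.
z_β = 2.205 − 2.326 = -0.121.
Power = Φ(-0.121) = 0.452.

power ≈ 0.45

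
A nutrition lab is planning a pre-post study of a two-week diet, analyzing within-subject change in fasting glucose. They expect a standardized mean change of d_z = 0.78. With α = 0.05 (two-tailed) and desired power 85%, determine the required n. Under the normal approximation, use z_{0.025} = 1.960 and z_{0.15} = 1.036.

n = 15 pairs

For a paired (one-sample on differences) test: n = ((z_{α/2} + z_β) / d)².
z_{α/2} + z_β = 1.960 + 1.036 = 2.996.
n = (2.996 / 0.78)² = 3.841² = 14.75.
Round up.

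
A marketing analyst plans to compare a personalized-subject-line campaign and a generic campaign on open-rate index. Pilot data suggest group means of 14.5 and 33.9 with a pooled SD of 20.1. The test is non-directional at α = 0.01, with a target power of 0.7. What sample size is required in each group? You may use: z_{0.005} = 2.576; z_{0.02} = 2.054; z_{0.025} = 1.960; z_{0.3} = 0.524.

Cohen's d = |M₁ − M₂| / SD_pooled = |14.5 − 33.9| / 20.1 = 19.4 / 20.1 = 0.965.
For two independent groups with equal n: n = 2·((z_{α/2} + z_β) / d)².
z_{α/2} + z_β = 2.576 + 0.524 = 3.100.
n = 2 × (3.100 / 0.965)² = 2 × 3.212² = 2 × 10.32 = 20.6.
Round up to the next whole participant.

n = 21 per group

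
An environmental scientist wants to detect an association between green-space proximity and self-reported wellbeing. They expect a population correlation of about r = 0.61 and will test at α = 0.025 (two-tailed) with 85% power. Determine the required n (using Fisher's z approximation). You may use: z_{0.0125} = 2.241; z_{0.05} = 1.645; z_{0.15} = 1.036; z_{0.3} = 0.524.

n = 25

Fisher's z: C = ½·ln((1+r)/(1−r)) = ½·ln(4.1282) = 0.7089.
n = ((z_{α/2} + z_β)/C)² + 3.
(2.241 + 1.036) / 0.7089 = 3.277 / 0.7089 = 4.623.
n = 4.623² + 3 = 21.37 + 3 = 24.4.
Round up.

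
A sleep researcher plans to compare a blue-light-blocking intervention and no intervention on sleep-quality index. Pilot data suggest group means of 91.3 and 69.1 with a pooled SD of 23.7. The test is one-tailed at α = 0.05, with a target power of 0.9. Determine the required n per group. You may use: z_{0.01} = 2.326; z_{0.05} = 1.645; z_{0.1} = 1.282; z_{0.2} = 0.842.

n = 20 per group

Cohen's d = |M₁ − M₂| / SD_pooled = |91.3 − 69.1| / 23.7 = 22.2 / 23.7 = 0.937.
For two independent groups with equal n: n = 2·((z_{α} + z_β) / d)².
z_{α} + z_β = 1.645 + 1.282 = 2.927.
n = 2 × (2.927 / 0.937)² = 2 × 3.124² = 2 × 9.76 = 19.5.
Round up to the next whole participant.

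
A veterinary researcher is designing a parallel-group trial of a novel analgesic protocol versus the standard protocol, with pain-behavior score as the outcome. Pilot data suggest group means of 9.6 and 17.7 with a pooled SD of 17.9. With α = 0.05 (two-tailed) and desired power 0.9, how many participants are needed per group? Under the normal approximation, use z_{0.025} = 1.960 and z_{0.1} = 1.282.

n = 103 per group

Cohen's d = |M₁ − M₂| / SD_pooled = |9.6 − 17.7| / 17.9 = 8.1 / 17.9 = 0.453.
For two independent groups with equal n: n = 2·((z_{α/2} + z_β) / d)².
z_{α/2} + z_β = 1.960 + 1.282 = 3.242.
n = 2 × (3.242 / 0.453)² = 2 × 7.157² = 2 × 51.22 = 102.4.
Round up to the next whole participant.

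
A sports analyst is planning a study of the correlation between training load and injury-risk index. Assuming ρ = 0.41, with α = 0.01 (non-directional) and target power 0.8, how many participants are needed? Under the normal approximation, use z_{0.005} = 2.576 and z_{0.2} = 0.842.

n = 65

Fisher's z: C = ½·ln((1+r)/(1−r)) = ½·ln(2.3898) = 0.4356.
n = ((z_{α/2} + z_β)/C)² + 3.
(2.576 + 0.842) / 0.4356 = 3.418 / 0.4356 = 7.847.
n = 7.847² + 3 = 61.57 + 3 = 64.6.
Round up.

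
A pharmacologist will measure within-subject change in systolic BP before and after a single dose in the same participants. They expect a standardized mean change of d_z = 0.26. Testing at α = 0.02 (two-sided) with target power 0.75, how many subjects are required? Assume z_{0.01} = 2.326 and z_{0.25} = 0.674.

n = 134 pairs

For a paired (one-sample on differences) test: n = ((z_{α/2} + z_β) / d)².
z_{α/2} + z_β = 2.326 + 0.674 = 3.000.
n = (3.000 / 0.26)² = 11.538² = 133.14.
Round up.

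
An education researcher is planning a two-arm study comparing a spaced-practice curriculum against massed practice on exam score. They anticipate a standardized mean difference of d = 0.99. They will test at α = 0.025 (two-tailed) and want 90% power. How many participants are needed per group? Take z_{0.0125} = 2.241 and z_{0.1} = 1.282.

For two independent groups with equal n: n = 2·((z_{α/2} + z_β) / d)².
z_{α/2} + z_β = 2.241 + 1.282 = 3.523.
n = 2 × (3.523 / 0.99)² = 2 × 3.559² = 2 × 12.66 = 25.3.
Round up to the next whole participant.

n = 26 per group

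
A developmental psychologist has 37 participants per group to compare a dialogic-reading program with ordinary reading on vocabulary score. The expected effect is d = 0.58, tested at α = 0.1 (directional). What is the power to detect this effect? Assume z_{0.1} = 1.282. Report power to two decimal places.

power ≈ 0.89

For two equal groups, power = Φ(d·√(n/2) − z_{α}).
d·√(n/2) = 0.58 × √(37/2) = 0.58 × 4.301 = 2.495.
z_β = 2.495 − 1.282 = 1.213.
Power = Φ(1.213) = 0.887.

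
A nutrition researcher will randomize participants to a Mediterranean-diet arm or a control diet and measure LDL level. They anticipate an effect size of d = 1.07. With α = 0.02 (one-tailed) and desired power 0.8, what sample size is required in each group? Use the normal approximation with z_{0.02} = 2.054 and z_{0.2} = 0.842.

For two independent groups with equal n: n = 2·((z_{α} + z_β) / d)².
z_{α} + z_β = 2.054 + 0.842 = 2.896.
n = 2 × (2.896 / 1.07)² = 2 × 2.707² = 2 × 7.33 = 14.7.
Round up to the next whole participant.

n = 15 per group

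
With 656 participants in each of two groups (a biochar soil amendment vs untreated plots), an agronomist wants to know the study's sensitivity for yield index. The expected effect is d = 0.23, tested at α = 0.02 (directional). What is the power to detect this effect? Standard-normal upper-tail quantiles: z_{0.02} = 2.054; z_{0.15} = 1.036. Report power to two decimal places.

For two equal groups, power = Φ(d·√(n/2) − z_{α}).
d·√(n/2) = 0.23 × √(656/2) = 0.23 × 18.111 = 4.165.
z_β = 4.165 − 2.054 = 2.111.
Power = Φ(2.111) = 0.983.

power ≈ 0.98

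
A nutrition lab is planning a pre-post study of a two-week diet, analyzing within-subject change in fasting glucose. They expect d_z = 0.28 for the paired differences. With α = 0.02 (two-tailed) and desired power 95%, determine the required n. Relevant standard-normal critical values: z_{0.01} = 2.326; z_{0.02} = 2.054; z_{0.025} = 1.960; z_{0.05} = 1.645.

For a paired (one-sample on differences) test: n = ((z_{α/2} + z_β) / d)².
z_{α/2} + z_β = 2.326 + 1.645 = 3.971.
n = (3.971 / 0.28)² = 14.182² = 201.13.
Round up.

n = 202 pairs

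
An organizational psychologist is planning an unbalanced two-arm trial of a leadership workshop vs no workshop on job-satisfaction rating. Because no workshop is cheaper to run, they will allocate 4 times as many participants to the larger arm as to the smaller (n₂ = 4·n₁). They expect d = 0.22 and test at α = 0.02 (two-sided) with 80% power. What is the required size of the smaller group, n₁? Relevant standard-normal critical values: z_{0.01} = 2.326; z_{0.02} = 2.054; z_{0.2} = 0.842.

n₁ = 260

With allocation ratio k = n₂/n₁ = 4, Var(x̄₁−x̄₂) = σ²(1/n₁ + 1/(k·n₁)) = σ²·(k+1)/(k·n₁).
So n₁ = (1 + 1/k)·((z_{α/2} + z_β)/d)² = 1.250 × (3.168/0.22)².
n₁ = 1.250 × 207.36 = 259.2.
Round up: n₁ = 260, giving n₂ = 4 × 260 = 1040.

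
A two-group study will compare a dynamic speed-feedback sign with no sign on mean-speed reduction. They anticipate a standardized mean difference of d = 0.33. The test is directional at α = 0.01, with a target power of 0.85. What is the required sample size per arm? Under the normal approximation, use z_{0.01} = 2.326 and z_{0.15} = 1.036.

For two independent groups with equal n: n = 2·((z_{α} + z_β) / d)².
z_{α} + z_β = 2.326 + 1.036 = 3.362.
n = 2 × (3.362 / 0.33)² = 2 × 10.188² = 2 × 103.79 = 207.6.
Round up to the next whole participant.

n = 208 per group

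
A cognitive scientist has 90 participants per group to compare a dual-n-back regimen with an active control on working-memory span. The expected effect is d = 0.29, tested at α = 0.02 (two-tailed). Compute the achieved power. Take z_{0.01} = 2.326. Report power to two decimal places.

For two equal groups, power = Φ(d·√(n/2) − z_{α/2}).
d·√(n/2) = 0.29 × √(90/2) = 0.29 × 6.708 = 1.945.
z_β = 1.945 − 2.326 = -0.381.
Power = Φ(-0.381) = 0.352.

power ≈ 0.35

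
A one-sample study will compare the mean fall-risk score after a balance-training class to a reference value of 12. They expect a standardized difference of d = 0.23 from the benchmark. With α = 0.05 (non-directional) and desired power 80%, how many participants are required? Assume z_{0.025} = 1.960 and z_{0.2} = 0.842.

n = 149

For a one-sample test: n = ((z_{α/2} + z_β) / d)².
z_{α/2} + z_β = 1.960 + 0.842 = 2.802.
n = (2.802 / 0.23)² = 12.183² = 148.42.
Round up.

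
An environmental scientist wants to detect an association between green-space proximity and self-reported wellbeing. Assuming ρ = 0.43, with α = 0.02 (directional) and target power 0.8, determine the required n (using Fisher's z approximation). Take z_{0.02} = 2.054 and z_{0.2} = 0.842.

n = 43

Fisher's z: C = ½·ln((1+r)/(1−r)) = ½·ln(2.5088) = 0.4599.
n = ((z_{α} + z_β)/C)² + 3.
(2.054 + 0.842) / 0.4599 = 2.896 / 0.4599 = 6.297.
n = 6.297² + 3 = 39.65 + 3 = 42.7.
Round up.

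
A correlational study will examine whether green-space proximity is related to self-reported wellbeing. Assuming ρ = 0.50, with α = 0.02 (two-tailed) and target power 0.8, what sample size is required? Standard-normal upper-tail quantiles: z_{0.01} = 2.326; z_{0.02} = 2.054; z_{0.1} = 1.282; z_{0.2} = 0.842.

n = 37

Fisher's z: C = ½·ln((1+r)/(1−r)) = ½·ln(3.0000) = 0.5493.
n = ((z_{α/2} + z_β)/C)² + 3.
(2.326 + 0.842) / 0.5493 = 3.168 / 0.5493 = 5.767.
n = 5.767² + 3 = 33.26 + 3 = 36.3.
Round up.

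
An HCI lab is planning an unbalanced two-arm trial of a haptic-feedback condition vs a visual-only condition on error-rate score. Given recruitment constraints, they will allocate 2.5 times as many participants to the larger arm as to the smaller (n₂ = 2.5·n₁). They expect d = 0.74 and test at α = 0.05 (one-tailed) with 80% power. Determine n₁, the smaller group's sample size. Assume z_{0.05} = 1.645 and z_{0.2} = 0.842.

With allocation ratio k = n₂/n₁ = 2.5, Var(x̄₁−x̄₂) = σ²(1/n₁ + 1/(k·n₁)) = σ²·(k+1)/(k·n₁).
So n₁ = (1 + 1/k)·((z_{α} + z_β)/d)² = 1.400 × (2.487/0.74)².
n₁ = 1.400 × 11.30 = 15.8.
Round up: n₁ = 16, giving n₂ = 2.5 × 16 = 40.

n₁ = 16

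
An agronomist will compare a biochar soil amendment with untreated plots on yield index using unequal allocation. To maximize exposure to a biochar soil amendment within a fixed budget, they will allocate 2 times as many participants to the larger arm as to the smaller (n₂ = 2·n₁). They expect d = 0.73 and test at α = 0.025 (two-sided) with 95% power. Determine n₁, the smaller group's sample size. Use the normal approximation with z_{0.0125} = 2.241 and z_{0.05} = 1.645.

With allocation ratio k = n₂/n₁ = 2, Var(x̄₁−x̄₂) = σ²(1/n₁ + 1/(k·n₁)) = σ²·(k+1)/(k·n₁).
So n₁ = (1 + 1/k)·((z_{α/2} + z_β)/d)² = 1.500 × (3.886/0.73)².
n₁ = 1.500 × 28.34 = 42.5.
Round up: n₁ = 43, giving n₂ = 2 × 43 = 86.

n₁ = 43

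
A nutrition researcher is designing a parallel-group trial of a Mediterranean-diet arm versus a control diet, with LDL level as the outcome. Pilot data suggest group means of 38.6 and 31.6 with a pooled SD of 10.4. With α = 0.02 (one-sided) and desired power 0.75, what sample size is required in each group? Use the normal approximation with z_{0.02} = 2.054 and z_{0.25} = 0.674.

n = 33 per group

Cohen's d = |M₁ − M₂| / SD_pooled = |38.6 − 31.6| / 10.4 = 7.0 / 10.4 = 0.673.
For two independent groups with equal n: n = 2·((z_{α} + z_β) / d)².
z_{α} + z_β = 2.054 + 0.674 = 2.728.
n = 2 × (2.728 / 0.673)² = 2 × 4.053² = 2 × 16.43 = 32.9.
Round up to the next whole participant.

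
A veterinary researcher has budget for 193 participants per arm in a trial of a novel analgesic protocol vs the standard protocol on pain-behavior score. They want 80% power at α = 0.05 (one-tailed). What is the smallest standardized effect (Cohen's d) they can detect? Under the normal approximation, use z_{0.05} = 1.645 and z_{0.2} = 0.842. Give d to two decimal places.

For two independent groups of n = 193 each: d_min = (z_{α} + z_β)·√(2/n).
z-sum = 1.645 + 0.842 = 2.487.
d_min = 2.487 × √(2/193) = 2.487 × 0.1018 = 0.253.

d_min ≈ 0.25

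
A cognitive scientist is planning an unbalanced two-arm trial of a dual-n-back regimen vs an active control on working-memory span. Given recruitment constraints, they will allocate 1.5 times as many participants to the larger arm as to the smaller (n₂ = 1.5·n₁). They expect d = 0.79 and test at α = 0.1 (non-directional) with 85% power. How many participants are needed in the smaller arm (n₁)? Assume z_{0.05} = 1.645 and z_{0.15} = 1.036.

n₁ = 20

With allocation ratio k = n₂/n₁ = 1.5, Var(x̄₁−x̄₂) = σ²(1/n₁ + 1/(k·n₁)) = σ²·(k+1)/(k·n₁).
So n₁ = (1 + 1/k)·((z_{α/2} + z_β)/d)² = 1.667 × (2.681/0.79)².
n₁ = 1.667 × 11.52 = 19.2.
Round up: n₁ = 20, giving n₂ = 1.5 × 20 = 30.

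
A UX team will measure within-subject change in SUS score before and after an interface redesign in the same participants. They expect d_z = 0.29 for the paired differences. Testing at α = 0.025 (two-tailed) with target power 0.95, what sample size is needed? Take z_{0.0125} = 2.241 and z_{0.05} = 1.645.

n = 180 pairs

For a paired (one-sample on differences) test: n = ((z_{α/2} + z_β) / d)².
z_{α/2} + z_β = 2.241 + 1.645 = 3.886.
n = (3.886 / 0.29)² = 13.400² = 179.56.
Round up.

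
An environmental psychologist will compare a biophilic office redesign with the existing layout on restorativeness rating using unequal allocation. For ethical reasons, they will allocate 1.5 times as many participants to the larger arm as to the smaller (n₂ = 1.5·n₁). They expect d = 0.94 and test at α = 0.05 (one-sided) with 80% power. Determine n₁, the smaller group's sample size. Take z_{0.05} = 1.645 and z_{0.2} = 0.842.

With allocation ratio k = n₂/n₁ = 1.5, Var(x̄₁−x̄₂) = σ²(1/n₁ + 1/(k·n₁)) = σ²·(k+1)/(k·n₁).
So n₁ = (1 + 1/k)·((z_{α} + z_β)/d)² = 1.667 × (2.487/0.94)².
n₁ = 1.667 × 7.00 = 11.7.
Round up: n₁ = 12, giving n₂ = 1.5 × 12 = 18.

n₁ = 12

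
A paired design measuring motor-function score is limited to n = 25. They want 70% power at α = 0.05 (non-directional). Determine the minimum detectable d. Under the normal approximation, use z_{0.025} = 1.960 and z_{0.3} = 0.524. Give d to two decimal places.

For a single sample (or paired design) of n = 25: d_min = (z_{α/2} + z_β)/√n.
z-sum = 1.960 + 0.524 = 2.484.
d_min = 2.484 / √25 = 2.484 / 5.000 = 0.497.

d_min ≈ 0.50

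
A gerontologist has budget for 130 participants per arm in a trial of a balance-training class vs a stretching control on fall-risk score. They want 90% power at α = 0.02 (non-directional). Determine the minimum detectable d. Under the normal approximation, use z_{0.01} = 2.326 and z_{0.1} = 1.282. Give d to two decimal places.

For two independent groups of n = 130 each: d_min = (z_{α/2} + z_β)·√(2/n).
z-sum = 2.326 + 1.282 = 3.608.
d_min = 3.608 × √(2/130) = 3.608 × 0.1240 = 0.448.

d_min ≈ 0.45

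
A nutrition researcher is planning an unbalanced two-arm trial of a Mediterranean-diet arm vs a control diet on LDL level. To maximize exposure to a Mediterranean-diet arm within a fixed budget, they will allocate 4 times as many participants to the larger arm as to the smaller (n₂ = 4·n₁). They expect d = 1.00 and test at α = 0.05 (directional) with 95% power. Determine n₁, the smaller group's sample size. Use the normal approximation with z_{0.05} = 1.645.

n₁ = 14

With allocation ratio k = n₂/n₁ = 4, Var(x̄₁−x̄₂) = σ²(1/n₁ + 1/(k·n₁)) = σ²·(k+1)/(k·n₁).
So n₁ = (1 + 1/k)·((z_{α} + z_β)/d)² = 1.250 × (3.290/1.00)².
n₁ = 1.250 × 10.82 = 13.5.
Round up: n₁ = 14, giving n₂ = 4 × 14 = 56.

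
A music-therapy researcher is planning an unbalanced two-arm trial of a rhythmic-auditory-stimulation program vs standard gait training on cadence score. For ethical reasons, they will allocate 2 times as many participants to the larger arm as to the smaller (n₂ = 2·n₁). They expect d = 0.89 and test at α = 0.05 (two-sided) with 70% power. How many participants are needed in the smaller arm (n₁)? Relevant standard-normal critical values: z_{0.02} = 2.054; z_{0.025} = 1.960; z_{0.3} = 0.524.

With allocation ratio k = n₂/n₁ = 2, Var(x̄₁−x̄₂) = σ²(1/n₁ + 1/(k·n₁)) = σ²·(k+1)/(k·n₁).
So n₁ = (1 + 1/k)·((z_{α/2} + z_β)/d)² = 1.500 × (2.484/0.89)².
n₁ = 1.500 × 7.79 = 11.7.
Round up: n₁ = 12, giving n₂ = 2 × 12 = 24.

n₁ = 12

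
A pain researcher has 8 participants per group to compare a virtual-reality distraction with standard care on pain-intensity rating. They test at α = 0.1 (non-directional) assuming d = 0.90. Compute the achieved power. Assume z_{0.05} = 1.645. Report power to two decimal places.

power ≈ 0.56

For two equal groups, power = Φ(d·√(n/2) − z_{α/2}).
d·√(n/2) = 0.90 × √(8/2) = 0.90 × 2.000 = 1.800.
z_β = 1.800 − 1.645 = 0.155.
Power = Φ(0.155) = 0.562.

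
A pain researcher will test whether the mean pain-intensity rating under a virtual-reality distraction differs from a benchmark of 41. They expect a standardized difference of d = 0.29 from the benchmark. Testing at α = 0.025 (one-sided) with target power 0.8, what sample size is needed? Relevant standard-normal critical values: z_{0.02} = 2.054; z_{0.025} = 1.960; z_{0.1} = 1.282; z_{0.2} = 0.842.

n = 94

For a one-sample test: n = ((z_{α} + z_β) / d)².
z_{α} + z_β = 1.960 + 0.842 = 2.802.
n = (2.802 / 0.29)² = 9.662² = 93.36.
Round up.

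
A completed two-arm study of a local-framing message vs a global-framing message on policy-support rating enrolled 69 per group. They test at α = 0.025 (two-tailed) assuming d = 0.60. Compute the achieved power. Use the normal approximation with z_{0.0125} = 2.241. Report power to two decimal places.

For two equal groups, power = Φ(d·√(n/2) − z_{α/2}).
d·√(n/2) = 0.60 × √(69/2) = 0.60 × 5.874 = 3.524.
z_β = 3.524 − 2.241 = 1.283.
Power = Φ(1.283) = 0.900.

power ≈ 0.90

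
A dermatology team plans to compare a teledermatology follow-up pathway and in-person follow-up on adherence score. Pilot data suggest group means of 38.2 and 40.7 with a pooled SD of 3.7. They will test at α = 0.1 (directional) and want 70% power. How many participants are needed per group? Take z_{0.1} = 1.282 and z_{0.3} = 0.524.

n = 15 per group

Cohen's d = |M₁ − M₂| / SD_pooled = |38.2 − 40.7| / 3.7 = 2.5 / 3.7 = 0.676.
For two independent groups with equal n: n = 2·((z_{α} + z_β) / d)².
z_{α} + z_β = 1.282 + 0.524 = 1.806.
n = 2 × (1.806 / 0.676)² = 2 × 2.672² = 2 × 7.14 = 14.3.
Round up to the next whole participant.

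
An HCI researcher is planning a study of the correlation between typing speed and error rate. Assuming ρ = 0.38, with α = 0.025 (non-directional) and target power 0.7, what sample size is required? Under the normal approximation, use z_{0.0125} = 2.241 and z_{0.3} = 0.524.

n = 51

Fisher's z: C = ½·ln((1+r)/(1−r)) = ½·ln(2.2258) = 0.4001.
n = ((z_{α/2} + z_β)/C)² + 3.
(2.241 + 0.524) / 0.4001 = 2.765 / 0.4001 = 6.911.
n = 6.911² + 3 = 47.76 + 3 = 50.8.
Round up.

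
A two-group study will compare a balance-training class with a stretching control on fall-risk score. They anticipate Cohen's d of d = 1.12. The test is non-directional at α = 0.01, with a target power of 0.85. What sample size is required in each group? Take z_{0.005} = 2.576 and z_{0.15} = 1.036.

For two independent groups with equal n: n = 2·((z_{α/2} + z_β) / d)².
z_{α/2} + z_β = 2.576 + 1.036 = 3.612.
n = 2 × (3.612 / 1.12)² = 2 × 3.225² = 2 × 10.40 = 20.8.
Round up to the next whole participant.

n = 21 per group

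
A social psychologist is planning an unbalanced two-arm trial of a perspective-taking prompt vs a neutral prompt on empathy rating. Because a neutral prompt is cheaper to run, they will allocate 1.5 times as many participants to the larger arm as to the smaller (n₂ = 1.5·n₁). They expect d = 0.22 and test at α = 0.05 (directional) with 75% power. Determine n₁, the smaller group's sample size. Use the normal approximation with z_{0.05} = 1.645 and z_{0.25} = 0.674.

n₁ = 186

With allocation ratio k = n₂/n₁ = 1.5, Var(x̄₁−x̄₂) = σ²(1/n₁ + 1/(k·n₁)) = σ²·(k+1)/(k·n₁).
So n₁ = (1 + 1/k)·((z_{α} + z_β)/d)² = 1.667 × (2.319/0.22)².
n₁ = 1.667 × 111.11 = 185.2.
Round up: n₁ = 186, giving n₂ = 1.5 × 186 = 279.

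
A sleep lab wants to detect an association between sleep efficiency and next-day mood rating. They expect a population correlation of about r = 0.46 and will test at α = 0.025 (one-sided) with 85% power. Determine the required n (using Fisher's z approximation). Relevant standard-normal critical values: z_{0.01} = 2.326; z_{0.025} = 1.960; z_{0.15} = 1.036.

Fisher's z: C = ½·ln((1+r)/(1−r)) = ½·ln(2.7037) = 0.4973.
n = ((z_{α} + z_β)/C)² + 3.
(1.960 + 1.036) / 0.4973 = 2.996 / 0.4973 = 6.025.
n = 6.025² + 3 = 36.29 + 3 = 39.3.
Round up.

n = 40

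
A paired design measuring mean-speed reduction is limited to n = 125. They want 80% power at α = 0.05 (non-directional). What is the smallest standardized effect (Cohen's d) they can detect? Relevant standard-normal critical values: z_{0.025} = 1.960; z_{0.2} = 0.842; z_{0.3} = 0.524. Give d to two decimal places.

d_min ≈ 0.25

For a single sample (or paired design) of n = 125: d_min = (z_{α/2} + z_β)/√n.
z-sum = 1.960 + 0.842 = 2.802.
d_min = 2.802 / √125 = 2.802 / 11.180 = 0.251.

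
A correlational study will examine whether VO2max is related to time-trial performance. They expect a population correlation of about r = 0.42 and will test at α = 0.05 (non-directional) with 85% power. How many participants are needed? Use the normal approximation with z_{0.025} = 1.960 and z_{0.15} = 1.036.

Fisher's z: C = ½·ln((1+r)/(1−r)) = ½·ln(2.4483) = 0.4477.
n = ((z_{α/2} + z_β)/C)² + 3.
(1.960 + 1.036) / 0.4477 = 2.996 / 0.4477 = 6.692.
n = 6.692² + 3 = 44.78 + 3 = 47.8.
Round up.

n = 48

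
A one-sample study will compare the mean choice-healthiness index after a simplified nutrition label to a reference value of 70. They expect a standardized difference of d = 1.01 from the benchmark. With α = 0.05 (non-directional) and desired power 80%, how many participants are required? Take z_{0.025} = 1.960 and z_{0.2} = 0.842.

For a one-sample test: n = ((z_{α/2} + z_β) / d)².
z_{α/2} + z_β = 1.960 + 0.842 = 2.802.
n = (2.802 / 1.01)² = 2.774² = 7.70.
Round up.

n = 8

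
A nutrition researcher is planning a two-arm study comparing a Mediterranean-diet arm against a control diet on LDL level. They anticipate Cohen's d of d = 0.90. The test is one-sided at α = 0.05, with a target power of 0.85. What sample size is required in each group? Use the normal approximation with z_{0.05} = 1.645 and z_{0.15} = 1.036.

n = 18 per group

For two independent groups with equal n: n = 2·((z_{α} + z_β) / d)².
z_{α} + z_β = 1.645 + 1.036 = 2.681.
n = 2 × (2.681 / 0.90)² = 2 × 2.979² = 2 × 8.87 = 17.7.
Round up to the next whole participant.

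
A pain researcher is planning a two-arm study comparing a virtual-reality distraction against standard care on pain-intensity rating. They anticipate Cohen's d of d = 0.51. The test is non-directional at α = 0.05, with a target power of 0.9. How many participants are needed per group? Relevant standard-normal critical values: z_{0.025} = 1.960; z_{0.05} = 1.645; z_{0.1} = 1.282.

For two independent groups with equal n: n = 2·((z_{α/2} + z_β) / d)².
z_{α/2} + z_β = 1.960 + 1.282 = 3.242.
n = 2 × (3.242 / 0.51)² = 2 × 6.357² = 2 × 40.41 = 80.8.
Round up to the next whole participant.

n = 81 per group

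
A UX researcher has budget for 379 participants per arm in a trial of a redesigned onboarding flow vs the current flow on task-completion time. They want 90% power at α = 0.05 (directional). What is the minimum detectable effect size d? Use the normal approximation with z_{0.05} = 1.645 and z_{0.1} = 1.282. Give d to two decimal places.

For two independent groups of n = 379 each: d_min = (z_{α} + z_β)·√(2/n).
z-sum = 1.645 + 1.282 = 2.927.
d_min = 2.927 × √(2/379) = 2.927 × 0.0726 = 0.213.

d_min ≈ 0.21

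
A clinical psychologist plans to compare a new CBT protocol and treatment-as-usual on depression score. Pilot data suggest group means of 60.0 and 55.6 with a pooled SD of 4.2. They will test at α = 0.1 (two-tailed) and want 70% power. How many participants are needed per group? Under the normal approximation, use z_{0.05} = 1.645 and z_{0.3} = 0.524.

Cohen's d = |M₁ − M₂| / SD_pooled = |60.0 − 55.6| / 4.2 = 4.4 / 4.2 = 1.048.
For two independent groups with equal n: n = 2·((z_{α/2} + z_β) / d)².
z_{α/2} + z_β = 1.645 + 0.524 = 2.169.
n = 2 × (2.169 / 1.048)² = 2 × 2.070² = 2 × 4.28 = 8.6.
Round up to the next whole participant.

n = 9 per group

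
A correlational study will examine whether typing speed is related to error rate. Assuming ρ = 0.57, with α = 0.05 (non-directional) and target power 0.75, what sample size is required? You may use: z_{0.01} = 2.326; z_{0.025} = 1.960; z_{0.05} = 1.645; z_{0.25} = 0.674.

Fisher's z: C = ½·ln((1+r)/(1−r)) = ½·ln(3.6512) = 0.6475.
n = ((z_{α/2} + z_β)/C)² + 3.
(1.960 + 0.674) / 0.6475 = 2.634 / 0.6475 = 4.068.
n = 4.068² + 3 = 16.55 + 3 = 19.5.
Round up.

n = 20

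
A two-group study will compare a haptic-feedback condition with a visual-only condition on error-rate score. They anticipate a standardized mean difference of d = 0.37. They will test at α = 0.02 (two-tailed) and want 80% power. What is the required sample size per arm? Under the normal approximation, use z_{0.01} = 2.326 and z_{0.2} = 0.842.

n = 147 per group

For two independent groups with equal n: n = 2·((z_{α/2} + z_β) / d)².
z_{α/2} + z_β = 2.326 + 0.842 = 3.168.
n = 2 × (3.168 / 0.37)² = 2 × 8.562² = 2 × 73.31 = 146.6.
Round up to the next whole participant.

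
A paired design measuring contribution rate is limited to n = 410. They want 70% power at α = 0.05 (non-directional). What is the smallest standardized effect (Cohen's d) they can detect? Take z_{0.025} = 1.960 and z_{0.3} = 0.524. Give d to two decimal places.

For a single sample (or paired design) of n = 410: d_min = (z_{α/2} + z_β)/√n.
z-sum = 1.960 + 0.524 = 2.484.
d_min = 2.484 / √410 = 2.484 / 20.248 = 0.123.

d_min ≈ 0.12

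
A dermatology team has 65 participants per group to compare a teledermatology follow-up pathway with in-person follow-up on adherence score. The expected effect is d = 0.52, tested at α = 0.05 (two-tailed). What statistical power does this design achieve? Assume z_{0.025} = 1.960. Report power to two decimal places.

power ≈ 0.84

For two equal groups, power = Φ(d·√(n/2) − z_{α/2}).
d·√(n/2) = 0.52 × √(65/2) = 0.52 × 5.701 = 2.964.
z_β = 2.964 − 1.960 = 1.004.
Power = Φ(1.004) = 0.842.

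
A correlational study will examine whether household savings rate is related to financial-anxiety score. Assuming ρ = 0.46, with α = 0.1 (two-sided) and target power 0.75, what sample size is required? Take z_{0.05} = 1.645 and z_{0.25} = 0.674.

Fisher's z: C = ½·ln((1+r)/(1−r)) = ½·ln(2.7037) = 0.4973.
n = ((z_{α/2} + z_β)/C)² + 3.
(1.645 + 0.674) / 0.4973 = 2.319 / 0.4973 = 4.663.
n = 4.663² + 3 = 21.75 + 3 = 24.7.
Round up.

n = 25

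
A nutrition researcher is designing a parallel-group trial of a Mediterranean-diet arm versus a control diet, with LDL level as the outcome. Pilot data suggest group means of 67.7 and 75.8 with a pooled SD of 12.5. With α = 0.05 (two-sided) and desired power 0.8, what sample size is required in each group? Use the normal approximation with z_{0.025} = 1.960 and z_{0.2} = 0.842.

Cohen's d = |M₁ − M₂| / SD_pooled = |67.7 − 75.8| / 12.5 = 8.1 / 12.5 = 0.648.
For two independent groups with equal n: n = 2·((z_{α/2} + z_β) / d)².
z_{α/2} + z_β = 1.960 + 0.842 = 2.802.
n = 2 × (2.802 / 0.648)² = 2 × 4.324² = 2 × 18.70 = 37.4.
Round up to the next whole participant.

n = 38 per group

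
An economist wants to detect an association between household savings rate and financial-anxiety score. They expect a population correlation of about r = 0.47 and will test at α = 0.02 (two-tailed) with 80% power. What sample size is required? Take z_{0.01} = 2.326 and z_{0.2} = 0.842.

n = 42

Fisher's z: C = ½·ln((1+r)/(1−r)) = ½·ln(2.7736) = 0.5101.
n = ((z_{α/2} + z_β)/C)² + 3.
(2.326 + 0.842) / 0.5101 = 3.168 / 0.5101 = 6.211.
n = 6.211² + 3 = 38.57 + 3 = 41.6.
Round up.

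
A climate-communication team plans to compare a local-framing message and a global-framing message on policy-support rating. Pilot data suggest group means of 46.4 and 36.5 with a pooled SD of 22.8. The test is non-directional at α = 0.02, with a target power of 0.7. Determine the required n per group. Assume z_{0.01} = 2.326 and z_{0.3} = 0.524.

Cohen's d = |M₁ − M₂| / SD_pooled = |46.4 − 36.5| / 22.8 = 9.9 / 22.8 = 0.434.
For two independent groups with equal n: n = 2·((z_{α/2} + z_β) / d)².
z_{α/2} + z_β = 2.326 + 0.524 = 2.850.
n = 2 × (2.850 / 0.434)² = 2 × 6.567² = 2 × 43.12 = 86.2.
Round up to the next whole participant.

n = 87 per group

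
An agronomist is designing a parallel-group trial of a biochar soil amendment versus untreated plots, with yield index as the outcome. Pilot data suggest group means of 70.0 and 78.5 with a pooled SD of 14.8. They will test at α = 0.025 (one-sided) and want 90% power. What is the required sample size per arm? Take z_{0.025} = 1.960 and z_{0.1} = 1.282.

n = 64 per group

Cohen's d = |M₁ − M₂| / SD_pooled = |70.0 − 78.5| / 14.8 = 8.5 / 14.8 = 0.574.
For two independent groups with equal n: n = 2·((z_{α} + z_β) / d)².
z_{α} + z_β = 1.960 + 1.282 = 3.242.
n = 2 × (3.242 / 0.574)² = 2 × 5.648² = 2 × 31.90 = 63.8.
Round up to the next whole participant.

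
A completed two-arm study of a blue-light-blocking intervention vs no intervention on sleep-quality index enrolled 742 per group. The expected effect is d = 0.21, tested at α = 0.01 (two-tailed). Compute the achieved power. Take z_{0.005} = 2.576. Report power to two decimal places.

For two equal groups, power = Φ(d·√(n/2) − z_{α/2}).
d·√(n/2) = 0.21 × √(742/2) = 0.21 × 19.261 = 4.045.
z_β = 4.045 − 2.576 = 1.469.
Power = Φ(1.469) = 0.929.

power ≈ 0.93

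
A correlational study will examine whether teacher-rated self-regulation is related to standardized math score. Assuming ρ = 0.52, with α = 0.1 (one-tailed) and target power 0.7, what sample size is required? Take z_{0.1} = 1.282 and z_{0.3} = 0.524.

Fisher's z: C = ½·ln((1+r)/(1−r)) = ½·ln(3.1667) = 0.5763.
n = ((z_{α} + z_β)/C)² + 3.
(1.282 + 0.524) / 0.5763 = 1.806 / 0.5763 = 3.134.
n = 3.134² + 3 = 9.82 + 3 = 12.8.
Round up.

n = 13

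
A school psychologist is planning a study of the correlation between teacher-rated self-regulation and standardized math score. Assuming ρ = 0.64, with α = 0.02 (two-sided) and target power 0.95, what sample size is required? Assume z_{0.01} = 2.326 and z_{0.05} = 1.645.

n = 31

Fisher's z: C = ½·ln((1+r)/(1−r)) = ½·ln(4.5556) = 0.7582.
n = ((z_{α/2} + z_β)/C)² + 3.
(2.326 + 1.645) / 0.7582 = 3.971 / 0.7582 = 5.237.
n = 5.237² + 3 = 27.43 + 3 = 30.4.
Round up.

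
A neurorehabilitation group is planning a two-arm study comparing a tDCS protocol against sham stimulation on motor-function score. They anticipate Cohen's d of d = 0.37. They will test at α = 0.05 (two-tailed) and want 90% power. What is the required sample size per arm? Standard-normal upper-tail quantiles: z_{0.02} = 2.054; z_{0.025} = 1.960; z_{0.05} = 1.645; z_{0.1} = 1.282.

n = 154 per group

For two independent groups with equal n: n = 2·((z_{α/2} + z_β) / d)².
z_{α/2} + z_β = 1.960 + 1.282 = 3.242.
n = 2 × (3.242 / 0.37)² = 2 × 8.762² = 2 × 76.78 = 153.6.
Round up to the next whole participant.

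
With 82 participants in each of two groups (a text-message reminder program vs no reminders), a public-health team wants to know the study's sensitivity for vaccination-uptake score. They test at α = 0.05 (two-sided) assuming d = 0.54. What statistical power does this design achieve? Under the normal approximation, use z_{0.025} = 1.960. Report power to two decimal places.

For two equal groups, power = Φ(d·√(n/2) − z_{α/2}).
d·√(n/2) = 0.54 × √(82/2) = 0.54 × 6.403 = 3.458.
z_β = 3.458 − 1.960 = 1.498.
Power = Φ(1.498) = 0.933.

power ≈ 0.93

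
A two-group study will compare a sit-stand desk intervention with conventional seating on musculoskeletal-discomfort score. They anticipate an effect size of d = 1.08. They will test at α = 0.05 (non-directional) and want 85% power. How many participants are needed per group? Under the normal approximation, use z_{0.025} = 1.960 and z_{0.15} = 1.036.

n = 16 per group

For two independent groups with equal n: n = 2·((z_{α/2} + z_β) / d)².
z_{α/2} + z_β = 1.960 + 1.036 = 2.996.
n = 2 × (2.996 / 1.08)² = 2 × 2.774² = 2 × 7.70 = 15.4.
Round up to the next whole participant.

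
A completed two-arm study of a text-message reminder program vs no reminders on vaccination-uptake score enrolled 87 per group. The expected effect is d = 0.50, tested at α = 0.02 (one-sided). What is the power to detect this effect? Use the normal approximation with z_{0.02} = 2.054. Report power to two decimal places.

power ≈ 0.89

For two equal groups, power = Φ(d·√(n/2) − z_{α}).
d·√(n/2) = 0.50 × √(87/2) = 0.50 × 6.595 = 3.298.
z_β = 3.298 − 2.054 = 1.244.
Power = Φ(1.244) = 0.893.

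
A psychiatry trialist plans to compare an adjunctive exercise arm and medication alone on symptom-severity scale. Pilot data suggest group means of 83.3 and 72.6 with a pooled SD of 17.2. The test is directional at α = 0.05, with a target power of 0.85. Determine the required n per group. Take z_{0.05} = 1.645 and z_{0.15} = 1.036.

Cohen's d = |M₁ − M₂| / SD_pooled = |83.3 − 72.6| / 17.2 = 10.7 / 17.2 = 0.622.
For two independent groups with equal n: n = 2·((z_{α} + z_β) / d)².
z_{α} + z_β = 1.645 + 1.036 = 2.681.
n = 2 × (2.681 / 0.622)² = 2 × 4.310² = 2 × 18.58 = 37.2.
Round up to the next whole participant.

n = 38 per group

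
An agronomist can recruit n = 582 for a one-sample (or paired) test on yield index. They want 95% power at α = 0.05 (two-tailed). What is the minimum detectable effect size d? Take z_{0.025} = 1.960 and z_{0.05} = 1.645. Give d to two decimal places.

d_min ≈ 0.15

For a single sample (or paired design) of n = 582: d_min = (z_{α/2} + z_β)/√n.
z-sum = 1.960 + 1.645 = 3.605.
d_min = 3.605 / √582 = 3.605 / 24.125 = 0.149.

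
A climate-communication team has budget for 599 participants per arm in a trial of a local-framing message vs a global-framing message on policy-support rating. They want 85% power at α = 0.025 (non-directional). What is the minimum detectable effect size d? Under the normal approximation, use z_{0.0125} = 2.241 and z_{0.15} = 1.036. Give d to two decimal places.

For two independent groups of n = 599 each: d_min = (z_{α/2} + z_β)·√(2/n).
z-sum = 2.241 + 1.036 = 3.277.
d_min = 3.277 × √(2/599) = 3.277 × 0.0578 = 0.189.

d_min ≈ 0.19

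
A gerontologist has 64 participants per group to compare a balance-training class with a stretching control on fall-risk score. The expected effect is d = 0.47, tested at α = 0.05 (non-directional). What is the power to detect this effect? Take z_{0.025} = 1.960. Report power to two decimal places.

For two equal groups, power = Φ(d·√(n/2) − z_{α/2}).
d·√(n/2) = 0.47 × √(64/2) = 0.47 × 5.657 = 2.659.
z_β = 2.659 − 1.960 = 0.699.
Power = Φ(0.699) = 0.758.

power ≈ 0.76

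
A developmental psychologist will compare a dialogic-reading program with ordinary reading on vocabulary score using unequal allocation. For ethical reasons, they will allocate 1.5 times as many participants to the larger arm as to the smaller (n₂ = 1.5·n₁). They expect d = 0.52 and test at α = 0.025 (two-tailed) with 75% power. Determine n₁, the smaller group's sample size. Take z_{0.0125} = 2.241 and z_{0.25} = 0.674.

n₁ = 53

With allocation ratio k = n₂/n₁ = 1.5, Var(x̄₁−x̄₂) = σ²(1/n₁ + 1/(k·n₁)) = σ²·(k+1)/(k·n₁).
So n₁ = (1 + 1/k)·((z_{α/2} + z_β)/d)² = 1.667 × (2.915/0.52)².
n₁ = 1.667 × 31.42 = 52.4.
Round up: n₁ = 53, giving n₂ = ⌈1.5 × 53⌉ = ⌈79.5⌉ = 80.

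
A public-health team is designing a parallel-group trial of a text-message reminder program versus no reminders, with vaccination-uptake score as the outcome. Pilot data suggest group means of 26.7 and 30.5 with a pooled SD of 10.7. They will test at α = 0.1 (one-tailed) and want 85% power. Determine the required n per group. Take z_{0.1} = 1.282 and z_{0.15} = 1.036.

n = 86 per group

Cohen's d = |M₁ − M₂| / SD_pooled = |26.7 − 30.5| / 10.7 = 3.8 / 10.7 = 0.355.
For two independent groups with equal n: n = 2·((z_{α} + z_β) / d)².
z_{α} + z_β = 1.282 + 1.036 = 2.318.
n = 2 × (2.318 / 0.355)² = 2 × 6.530² = 2 × 42.64 = 85.3.
Round up to the next whole participant.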